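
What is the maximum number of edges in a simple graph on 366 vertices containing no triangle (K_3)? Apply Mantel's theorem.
ex(366, K_3) = ⌊366^2/4⌋ = 33489

Mantel (1907): a triangle-free graph on n vertices has at most ⌊n^2/4⌋ edges, with equality for the complete bipartite graph K_{⌊n/2⌋, ⌈n/2⌉}. For n = 366: ⌊366^2/4⌋ = ⌊133956/4⌋ = 33489. The extremal graph is K_{183, 183}, which has 183·183 = 33489 edges.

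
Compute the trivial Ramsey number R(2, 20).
R(2, 20) = 20

R(2, k) = k for all k ≥ 2: in a 2-colouring of K_k, either some edge is red (a red K_2) or all edges are blue (a blue K_k). And K_{19} coloured all-blue has no blue K_20, so R(2, 20) > 19. Hence R(2, 20) = 20.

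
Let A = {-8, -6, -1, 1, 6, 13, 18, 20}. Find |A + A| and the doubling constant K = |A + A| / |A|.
K = |A + A| / |A| = 24/8 = 3

Enumerate A + A = {a + b : a, b ∈ A}. With |A| = 8, there are |A|^2 = 64 ordered sum pairs; collecting distinct values, A + A = {-16, -14, -12, -9, -7, -5, -2, 0, 2, 5, 7, 10, 12, 14, 17, 19, 21, 24, 26, 31, 33, 36, 38, 40}, so |A + A| = 24. Thus K = 24/8 = 3. For comparison, the minimum possible |A + A| over all 8-element sets is 2·8 − 1 = 15 (so min K = 15/8), attained only by arithmetic progressions.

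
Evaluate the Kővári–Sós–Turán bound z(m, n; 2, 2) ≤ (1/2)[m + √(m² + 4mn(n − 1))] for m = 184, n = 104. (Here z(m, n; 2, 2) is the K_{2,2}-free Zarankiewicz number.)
z(184, 104; 2, 2) ≤ (1/2)[184 + √(184² + 4·184·104·103)] = (1/2)[184 + √7917888] = 1498.9371

Kővári–Sós–Turán: let r_1, ..., r_184 be the row sums and z = Σ r_i the total number of 1s. Each pair of columns can share at most one row with both entries 1 (else a 2×2 all-ones block appears), so Σ_i C(r_i, 2) ≤ C(104, 2) = 5356. By convexity Σ_i C(r_i, 2) ≥ 184·C(z/184, 2) = z(z − 184)/(2·184), giving z² − 184z − 184·104·103 ≤ 0 and hence z ≤ (1/2)[184 + √(33856 + 4·1971008)] = (1/2)[184 + √7917888] ≈ (1/2)(184 + 2813.8742) = 1498.9371.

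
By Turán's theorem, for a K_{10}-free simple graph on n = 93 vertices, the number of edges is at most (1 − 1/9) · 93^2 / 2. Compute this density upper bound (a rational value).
Turán density bound = (8/9) · 93^2/2 = 3844

Turán's theorem: ex(n, K_{r+1}) is achieved by the complete r-partite Turán graph T(n, r) with parts as balanced as possible, and is at most (1 − 1/r) · n^2/2. For r = 9, n = 93: the density bound is (8/9) · 8649/2 = 3844. The integer-valued extremum is e(T(93, 9)) = 3843, which is strictly less than the density bound 3844 since 9 ∤ 93 (the parts of T(93, 9) cannot all be equal).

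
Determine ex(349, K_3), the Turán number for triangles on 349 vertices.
ex(349, K_3) = ⌊349^2/4⌋ = 30450

Mantel (1907): a triangle-free graph on n vertices has at most ⌊n^2/4⌋ edges, with equality for the complete bipartite graph K_{⌊n/2⌋, ⌈n/2⌉}. For n = 349: ⌊349^2/4⌋ = ⌊121801/4⌋ = 30450. The extremal graph is K_{174, 175}, which has 174·175 = 30450 edges.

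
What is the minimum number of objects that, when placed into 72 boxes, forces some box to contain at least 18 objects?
n = (18 − 1)·72 + 1 = 1225

By the generalised pigeonhole principle, to guarantee some box contains ≥ r objects we need more than (r − 1) · k objects total. Threshold: n = (r − 1) · k + 1. With r = 18 and k = 72: n = 17 · 72 + 1 = 1224 + 1 = 1225. For n = 1224 = 17 · 72, we can put exactly 17 objects in every box, avoiding 18 in any single one — so 1225 is tight.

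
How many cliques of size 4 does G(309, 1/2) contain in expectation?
E[# K_4] = C(309, 4) · (1/2)^C(4, 2) = 372527001 / 2^6 = 5820734.390625

For each 4-subset S of vertices (there are C(309, 4) = 372527001 such S), let X_S = 1 if S induces a K_4 (all C(4, 2) = 6 edges present). Then P(X_S = 1) = (1/2)^6 = 1/64. By linearity of expectation, E[# K_4] = C(309, 4) · (1/2)^6 = 372527001 / 64 = 5820734.390625.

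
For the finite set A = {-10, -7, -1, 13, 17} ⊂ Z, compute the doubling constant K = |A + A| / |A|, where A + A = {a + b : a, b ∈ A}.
K = |A + A| / |A| = 15/5 = 3

Enumerate A + A = {a + b : a, b ∈ A}. With |A| = 5, there are |A|^2 = 25 ordered sum pairs; collecting distinct values, A + A = {-20, -17, -14, -11, -8, -2, 3, 6, 7, 10, 12, 16, 26, 30, 34}, so |A + A| = 15. Thus K = 15/5 = 3. For comparison, the minimum possible |A + A| over all 5-element sets is 2·5 − 1 = 9 (so min K = 9/5), attained only by arithmetic progressions.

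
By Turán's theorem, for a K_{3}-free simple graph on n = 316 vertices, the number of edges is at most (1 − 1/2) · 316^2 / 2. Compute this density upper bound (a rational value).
Turán density bound = (1/2) · 316^2/2 = 24964

Turán's theorem: ex(n, K_{r+1}) is achieved by the complete r-partite Turán graph T(n, r) with parts as balanced as possible, and is at most (1 − 1/r) · n^2/2. For r = 2, n = 316: the density bound is (1/2) · 99856/2 = 24964. Since 2 ∣ 316, the Turán graph T(316, 2) has parts of equal size 158, and its edge count e(T(316, 2)) = 24964 attains the density bound exactly.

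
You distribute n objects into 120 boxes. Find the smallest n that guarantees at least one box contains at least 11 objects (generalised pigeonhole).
n = (11 − 1)·120 + 1 = 1201

By the generalised pigeonhole principle, to guarantee some box contains ≥ r objects we need more than (r − 1) · k objects total. Threshold: n = (r − 1) · k + 1. With r = 11 and k = 120: n = 10 · 120 + 1 = 1200 + 1 = 1201. For n = 1200 = 10 · 120, we can put exactly 10 objects in every box, avoiding 11 in any single one — so 1201 is tight.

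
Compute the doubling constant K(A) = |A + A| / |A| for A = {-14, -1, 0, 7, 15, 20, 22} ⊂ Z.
K = |A + A| / |A| = 25/7

Enumerate A + A = {a + b : a, b ∈ A}. With |A| = 7, there are |A|^2 = 49 ordered sum pairs; collecting distinct values, A + A = {-28, -15, -14, -7, -2, -1, 0, 1, 6, 7, 8, 14, 15, 19, 20, 21, 22, 27, 29, 30, 35, 37, 40, 42, 44}, so |A + A| = 25. Thus K = 25/7. For comparison, the minimum possible |A + A| over all 7-element sets is 2·7 − 1 = 13 (so min K = 13/7), attained only by arithmetic progressions.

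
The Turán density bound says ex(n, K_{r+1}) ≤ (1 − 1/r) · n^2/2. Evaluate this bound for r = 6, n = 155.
Turán density bound = (5/6) · 155^2/2 = 120125/12 ≈ 10010.4167

Turán's theorem: ex(n, K_{r+1}) is achieved by the complete r-partite Turán graph T(n, r) with parts as balanced as possible, and is at most (1 − 1/r) · n^2/2. For r = 6, n = 155: the density bound is (5/6) · 24025/2 = 120125/12 ≈ 10010.4167. The integer-valued extremum is e(T(155, 6)) = 10010, which is strictly less than the density bound 120125/12 since 6 ∤ 155 (the parts of T(155, 6) cannot all be equal).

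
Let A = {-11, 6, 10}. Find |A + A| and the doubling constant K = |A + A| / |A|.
K = |A + A| / |A| = 6/3 = 2

Enumerate A + A = {a + b : a, b ∈ A}. With |A| = 3, there are |A|^2 = 9 ordered sum pairs; collecting distinct values, A + A = {-22, -5, -1, 12, 16, 20}, so |A + A| = 6. Thus K = 6/3 = 2. For comparison, the minimum possible |A + A| over all 3-element sets is 2·3 − 1 = 5 (so min K = 5/3), attained only by arithmetic progressions.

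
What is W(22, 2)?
W(22, 2) = 22 + 1 = 23

A 2-term AP is any pair of integers, so a monochromatic 2-AP exists iff some colour is used at least twice. With 22 colours, the colouring i ↦ i on {1, ..., 22} uses each colour once, avoiding any monochromatic pair, so W(22, 2) > 22. For {1, ..., 23}, pigeonhole forces two integers of the same colour, which form a monochromatic 2-AP. Hence W(22, 2) = 23.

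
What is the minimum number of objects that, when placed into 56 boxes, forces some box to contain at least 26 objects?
n = (26 − 1)·56 + 1 = 1401

By the generalised pigeonhole principle, to guarantee some box contains ≥ r objects we need more than (r − 1) · k objects total. Threshold: n = (r − 1) · k + 1. With r = 26 and k = 56: n = 25 · 56 + 1 = 1400 + 1 = 1401. For n = 1400 = 25 · 56, we can put exactly 25 objects in every box, avoiding 26 in any single one — so 1401 is tight.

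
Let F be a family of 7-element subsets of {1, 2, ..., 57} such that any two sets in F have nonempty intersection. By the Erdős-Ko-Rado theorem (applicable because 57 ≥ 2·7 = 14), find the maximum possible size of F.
max |F| = C(56, 6) = 32468436

The Erdős-Ko-Rado theorem states: for n ≥ 2k, an intersecting family of k-subsets of an n-element set has size at most C(n − 1, k − 1), with equality for 'star' families {A ⊆ [n] : |A| = k, i ∈ A} (fix an element i). For n = 57, k = 7: C(56, 6) = 32468436.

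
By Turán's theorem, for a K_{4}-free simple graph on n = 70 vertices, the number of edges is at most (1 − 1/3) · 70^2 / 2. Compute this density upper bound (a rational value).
Turán density bound = (2/3) · 70^2/2 = 4900/3 ≈ 1633.3333

Turán's theorem: ex(n, K_{r+1}) is achieved by the complete r-partite Turán graph T(n, r) with parts as balanced as possible, and is at most (1 − 1/r) · n^2/2. For r = 3, n = 70: the density bound is (2/3) · 4900/2 = 4900/3 ≈ 1633.3333. The integer-valued extremum is e(T(70, 3)) = 1633, which is strictly less than the density bound 4900/3 since 3 ∤ 70 (the parts of T(70, 3) cannot all be equal).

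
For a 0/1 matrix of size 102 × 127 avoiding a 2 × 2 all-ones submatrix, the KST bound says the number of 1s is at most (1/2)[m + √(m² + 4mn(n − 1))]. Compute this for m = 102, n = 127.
z(102, 127; 2, 2) ≤ (1/2)[102 + √(102² + 4·102·127·126)] = (1/2)[102 + √6539220] = 1329.5949

Kővári–Sós–Turán: let r_1, ..., r_102 be the row sums and z = Σ r_i the total number of 1s. Each pair of columns can share at most one row with both entries 1 (else a 2×2 all-ones block appears), so Σ_i C(r_i, 2) ≤ C(127, 2) = 8001. By convexity Σ_i C(r_i, 2) ≥ 102·C(z/102, 2) = z(z − 102)/(2·102), giving z² − 102z − 102·127·126 ≤ 0 and hence z ≤ (1/2)[102 + √(10404 + 4·1632204)] = (1/2)[102 + √6539220] ≈ (1/2)(102 + 2557.1899) = 1329.5949.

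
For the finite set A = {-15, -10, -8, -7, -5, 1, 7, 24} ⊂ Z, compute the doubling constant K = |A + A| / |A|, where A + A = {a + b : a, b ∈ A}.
K = |A + A| / |A| = 31/8

Enumerate A + A = {a + b : a, b ∈ A}. With |A| = 8, there are |A|^2 = 64 ordered sum pairs; collecting distinct values, A + A = {-30, -25, -23, -22, -20, -18, -17, -16, -15, -14, -13, -12, -10, -9, -8, -7, -6, -4, -3, -1, 0, 2, 8, 9, 14, 16, 17, 19, 25, 31, 48}, so |A + A| = 31. Thus K = 31/8. For comparison, the minimum possible |A + A| over all 8-element sets is 2·8 − 1 = 15 (so min K = 15/8), attained only by arithmetic progressions.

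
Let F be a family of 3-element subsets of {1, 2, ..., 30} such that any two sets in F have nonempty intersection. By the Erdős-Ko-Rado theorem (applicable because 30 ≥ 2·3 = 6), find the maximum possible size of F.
max |F| = C(29, 2) = 406

Erdős-Ko-Rado (1961): when n ≥ 2k, max |F| = C(n−1, k−1). The bound is attained by the star {A : i ∈ A} for any fixed i ∈ [n]. Here C(30−1, 3−1) = C(29, 2) = 406.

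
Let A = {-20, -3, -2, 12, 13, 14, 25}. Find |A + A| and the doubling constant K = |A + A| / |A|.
K = |A + A| / |A| = 24/7

Enumerate A + A = {a + b : a, b ∈ A}. With |A| = 7, there are |A|^2 = 49 ordered sum pairs; collecting distinct values, A + A = {-40, -23, -22, -8, -7, -6, -5, -4, 5, 9, 10, 11, 12, 22, 23, 24, 25, 26, 27, 28, 37, 38, 39, 50}, so |A + A| = 24. Thus K = 24/7. For comparison, the minimum possible |A + A| over all 7-element sets is 2·7 − 1 = 13 (so min K = 13/7), attained only by arithmetic progressions.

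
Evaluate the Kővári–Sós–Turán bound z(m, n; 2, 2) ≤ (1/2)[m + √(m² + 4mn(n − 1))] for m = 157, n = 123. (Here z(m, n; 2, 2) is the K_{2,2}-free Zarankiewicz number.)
z(157, 123; 2, 2) ≤ (1/2)[157 + √(157² + 4·157·123·122)] = (1/2)[157 + √9448417] = 1615.4139

Kővári–Sós–Turán: let r_1, ..., r_157 be the row sums and z = Σ r_i the total number of 1s. Each pair of columns can share at most one row with both entries 1 (else a 2×2 all-ones block appears), so Σ_i C(r_i, 2) ≤ C(123, 2) = 7503. By convexity Σ_i C(r_i, 2) ≥ 157·C(z/157, 2) = z(z − 157)/(2·157), giving z² − 157z − 157·123·122 ≤ 0 and hence z ≤ (1/2)[157 + √(24649 + 4·2355942)] = (1/2)[157 + √9448417] ≈ (1/2)(157 + 3073.8277) = 1615.4139.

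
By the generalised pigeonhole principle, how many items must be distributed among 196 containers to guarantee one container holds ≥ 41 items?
n = (41 − 1)·196 + 1 = 7841

By the generalised pigeonhole principle, to guarantee some box contains ≥ r objects we need more than (r − 1) · k objects total. Threshold: n = (r − 1) · k + 1. With r = 41 and k = 196: n = 40 · 196 + 1 = 7840 + 1 = 7841. For n = 7840 = 40 · 196, we can put exactly 40 objects in every box, avoiding 41 in any single one — so 7841 is tight.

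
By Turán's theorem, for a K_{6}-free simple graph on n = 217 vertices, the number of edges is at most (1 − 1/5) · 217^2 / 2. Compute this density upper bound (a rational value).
Turán density bound = (4/5) · 217^2/2 = 94178/5 ≈ 18835.6

Turán's theorem: ex(n, K_{r+1}) is achieved by the complete r-partite Turán graph T(n, r) with parts as balanced as possible, and is at most (1 − 1/r) · n^2/2. For r = 5, n = 217: the density bound is (4/5) · 47089/2 = 94178/5 ≈ 18835.6. The integer-valued extremum is e(T(217, 5)) = 18835, which is strictly less than the density bound 94178/5 since 5 ∤ 217 (the parts of T(217, 5) cannot all be equal).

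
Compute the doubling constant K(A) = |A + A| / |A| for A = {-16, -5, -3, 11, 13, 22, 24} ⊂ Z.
K = |A + A| / |A| = 23/7

Enumerate A + A = {a + b : a, b ∈ A}. With |A| = 7, there are |A|^2 = 49 ordered sum pairs; collecting distinct values, A + A = {-32, -21, -19, -10, -8, -6, -5, -3, 6, 8, 10, 17, 19, 21, 22, 24, 26, 33, 35, 37, 44, 46, 48}, so |A + A| = 23. Thus K = 23/7. For comparison, the minimum possible |A + A| over all 7-element sets is 2·7 − 1 = 13 (so min K = 13/7), attained only by arithmetic progressions.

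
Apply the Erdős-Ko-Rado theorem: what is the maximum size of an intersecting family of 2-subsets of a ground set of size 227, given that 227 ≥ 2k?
max |F| = C(226, 1) = 226

The Erdős-Ko-Rado theorem states: for n ≥ 2k, an intersecting family of k-subsets of an n-element set has size at most C(n − 1, k − 1), with equality for 'star' families {A ⊆ [n] : |A| = k, i ∈ A} (fix an element i). For n = 227, k = 2: C(226, 1) = 226.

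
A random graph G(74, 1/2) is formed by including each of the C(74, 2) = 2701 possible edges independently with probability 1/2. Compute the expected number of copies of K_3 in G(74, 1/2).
E[# K_3] = C(74, 3) · (1/2)^C(3, 2) = 64824 / 2^3 = 8103

For each 3-subset S of vertices (there are C(74, 3) = 64824 such S), let X_S = 1 if S induces a K_3 (all C(3, 2) = 3 edges present). Then P(X_S = 1) = (1/2)^3 = 1/8. By linearity of expectation, E[# K_3] = C(74, 3) · (1/2)^3 = 64824 / 8 = 8103.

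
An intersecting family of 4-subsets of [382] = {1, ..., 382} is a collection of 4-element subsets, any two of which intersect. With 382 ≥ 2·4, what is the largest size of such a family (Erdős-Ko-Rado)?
max |F| = C(381, 3) = 9145270

The Erdős-Ko-Rado theorem states: for n ≥ 2k, an intersecting family of k-subsets of an n-element set has size at most C(n − 1, k − 1), with equality for 'star' families {A ⊆ [n] : |A| = k, i ∈ A} (fix an element i). For n = 382, k = 4: C(381, 3) = 9145270.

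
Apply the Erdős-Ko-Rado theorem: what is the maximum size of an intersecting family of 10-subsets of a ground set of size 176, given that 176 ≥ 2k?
max |F| = C(175, 9) = 344156759134825

The Erdős-Ko-Rado theorem states: for n ≥ 2k, an intersecting family of k-subsets of an n-element set has size at most C(n − 1, k − 1), with equality for 'star' families {A ⊆ [n] : |A| = k, i ∈ A} (fix an element i). For n = 176, k = 10: C(175, 9) = 344156759134825.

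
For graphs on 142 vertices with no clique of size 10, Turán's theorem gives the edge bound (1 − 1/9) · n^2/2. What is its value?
Turán density bound = (8/9) · 142^2/2 = 80656/9 ≈ 8961.7778

Turán's theorem: ex(n, K_{r+1}) is achieved by the complete r-partite Turán graph T(n, r) with parts as balanced as possible, and is at most (1 − 1/r) · n^2/2. For r = 9, n = 142: the density bound is (8/9) · 20164/2 = 80656/9 ≈ 8961.7778. The integer-valued extremum is e(T(142, 9)) = 8961, which is strictly less than the density bound 80656/9 since 9 ∤ 142 (the parts of T(142, 9) cannot all be equal).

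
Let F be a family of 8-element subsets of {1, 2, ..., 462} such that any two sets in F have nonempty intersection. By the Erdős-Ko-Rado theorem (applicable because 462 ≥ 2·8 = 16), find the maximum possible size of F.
max |F| = C(461, 7) = 838684899367380

The Erdős-Ko-Rado theorem states: for n ≥ 2k, an intersecting family of k-subsets of an n-element set has size at most C(n − 1, k − 1), with equality for 'star' families {A ⊆ [n] : |A| = k, i ∈ A} (fix an element i). For n = 462, k = 8: C(461, 7) = 838684899367380.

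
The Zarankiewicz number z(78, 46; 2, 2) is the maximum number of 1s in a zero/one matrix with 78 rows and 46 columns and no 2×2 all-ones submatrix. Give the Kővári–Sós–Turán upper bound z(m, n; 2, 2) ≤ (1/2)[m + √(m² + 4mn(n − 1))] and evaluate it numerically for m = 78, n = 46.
z(78, 46; 2, 2) ≤ (1/2)[78 + √(78² + 4·78·46·45)] = (1/2)[78 + √651924] = 442.7091

Kővári–Sós–Turán: let r_1, ..., r_78 be the row sums and z = Σ r_i the total number of 1s. Each pair of columns can share at most one row with both entries 1 (else a 2×2 all-ones block appears), so Σ_i C(r_i, 2) ≤ C(46, 2) = 1035. By convexity Σ_i C(r_i, 2) ≥ 78·C(z/78, 2) = z(z − 78)/(2·78), giving z² − 78z − 78·46·45 ≤ 0 and hence z ≤ (1/2)[78 + √(6084 + 4·161460)] = (1/2)[78 + √651924] ≈ (1/2)(78 + 807.4181) = 442.7091.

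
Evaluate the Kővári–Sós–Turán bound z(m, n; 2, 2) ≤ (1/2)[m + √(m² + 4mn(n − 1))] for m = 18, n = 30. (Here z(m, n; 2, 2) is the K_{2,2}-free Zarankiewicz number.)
z(18, 30; 2, 2) ≤ (1/2)[18 + √(18² + 4·18·30·29)] = (1/2)[18 + √62964] = 134.4631

Kővári–Sós–Turán: let r_1, ..., r_18 be the row sums and z = Σ r_i the total number of 1s. Each pair of columns can share at most one row with both entries 1 (else a 2×2 all-ones block appears), so Σ_i C(r_i, 2) ≤ C(30, 2) = 435. By convexity Σ_i C(r_i, 2) ≥ 18·C(z/18, 2) = z(z − 18)/(2·18), giving z² − 18z − 18·30·29 ≤ 0 and hence z ≤ (1/2)[18 + √(324 + 4·15660)] = (1/2)[18 + √62964] ≈ (1/2)(18 + 250.9263) = 134.4631.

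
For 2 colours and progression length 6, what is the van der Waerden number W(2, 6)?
W(2, 6) = 1132

W(2, 6) = 1132. The lower bound W(2, 6) > 1131 comes from an explicit good 2-colouring of [1, 1131]; the upper bound W(2, 6) ≤ 1132 was verified by exhaustive search over 2-colourings of [1, 1132].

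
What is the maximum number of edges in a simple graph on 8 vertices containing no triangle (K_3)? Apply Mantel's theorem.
ex(8, K_3) = ⌊8^2/4⌋ = 16

Mantel (1907): a triangle-free graph on n vertices has at most ⌊n^2/4⌋ edges, with equality for the complete bipartite graph K_{⌊n/2⌋, ⌈n/2⌉}. For n = 8: ⌊8^2/4⌋ = ⌊64/4⌋ = 16. The extremal graph is K_{4, 4}, which has 4·4 = 16 edges.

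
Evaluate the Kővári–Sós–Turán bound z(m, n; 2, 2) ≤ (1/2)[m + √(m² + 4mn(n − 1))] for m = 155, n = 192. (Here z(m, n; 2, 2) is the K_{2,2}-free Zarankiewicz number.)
z(155, 192; 2, 2) ≤ (1/2)[155 + √(155² + 4·155·192·191)] = (1/2)[155 + √22760665] = 2462.9069

Kővári–Sós–Turán: let r_1, ..., r_155 be the row sums and z = Σ r_i the total number of 1s. Each pair of columns can share at most one row with both entries 1 (else a 2×2 all-ones block appears), so Σ_i C(r_i, 2) ≤ C(192, 2) = 18336. By convexity Σ_i C(r_i, 2) ≥ 155·C(z/155, 2) = z(z − 155)/(2·155), giving z² − 155z − 155·192·191 ≤ 0 and hence z ≤ (1/2)[155 + √(24025 + 4·5684160)] = (1/2)[155 + √22760665] ≈ (1/2)(155 + 4770.8139) = 2462.9069.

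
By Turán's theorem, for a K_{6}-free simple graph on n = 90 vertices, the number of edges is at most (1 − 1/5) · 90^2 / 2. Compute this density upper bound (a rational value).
Turán density bound = (4/5) · 90^2/2 = 3240

Turán's theorem: ex(n, K_{r+1}) is achieved by the complete r-partite Turán graph T(n, r) with parts as balanced as possible, and is at most (1 − 1/r) · n^2/2. For r = 5, n = 90: the density bound is (4/5) · 8100/2 = 3240. Since 5 ∣ 90, the Turán graph T(90, 5) has parts of equal size 18, and its edge count e(T(90, 5)) = 3240 attains the density bound exactly.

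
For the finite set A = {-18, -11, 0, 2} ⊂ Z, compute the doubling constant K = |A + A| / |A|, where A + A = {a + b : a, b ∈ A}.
K = |A + A| / |A| = 10/4 = 5/2

Enumerate A + A = {a + b : a, b ∈ A}. With |A| = 4, there are |A|^2 = 16 ordered sum pairs; collecting distinct values, A + A = {-36, -29, -22, -18, -16, -11, -9, 0, 2, 4}, so |A + A| = 10. Thus K = 10/4 = 5/2. For comparison, the minimum possible |A + A| over all 4-element sets is 2·4 − 1 = 7 (so min K = 7/4), attained only by arithmetic progressions.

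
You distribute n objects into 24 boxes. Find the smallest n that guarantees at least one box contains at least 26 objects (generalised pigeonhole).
n = (26 − 1)·24 + 1 = 601

By the generalised pigeonhole principle, to guarantee some box contains ≥ r objects we need more than (r − 1) · k objects total. Threshold: n = (r − 1) · k + 1. With r = 26 and k = 24: n = 25 · 24 + 1 = 600 + 1 = 601. For n = 600 = 25 · 24, we can put exactly 25 objects in every box, avoiding 26 in any single one — so 601 is tight.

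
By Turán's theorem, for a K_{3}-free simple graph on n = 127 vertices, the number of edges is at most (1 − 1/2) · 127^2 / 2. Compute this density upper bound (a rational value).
Turán density bound = (1/2) · 127^2/2 = 16129/4 ≈ 4032.25

Turán's theorem: ex(n, K_{r+1}) is achieved by the complete r-partite Turán graph T(n, r) with parts as balanced as possible, and is at most (1 − 1/r) · n^2/2. For r = 2, n = 127: the density bound is (1/2) · 16129/2 = 16129/4 ≈ 4032.25. The integer-valued extremum is e(T(127, 2)) = 4032, which is strictly less than the density bound 16129/4 since 2 ∤ 127 (the parts of T(127, 2) cannot all be equal).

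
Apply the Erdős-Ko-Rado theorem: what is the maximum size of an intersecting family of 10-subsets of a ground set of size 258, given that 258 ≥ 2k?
max |F| = C(257, 9) = 11698174409548000

Erdős-Ko-Rado (1961): when n ≥ 2k, max |F| = C(n−1, k−1). The bound is attained by the star {A : i ∈ A} for any fixed i ∈ [n]. Here C(258−1, 10−1) = C(257, 9) = 11698174409548000.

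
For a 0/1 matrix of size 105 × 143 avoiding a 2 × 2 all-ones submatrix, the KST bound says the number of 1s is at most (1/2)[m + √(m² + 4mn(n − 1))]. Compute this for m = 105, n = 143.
z(105, 143; 2, 2) ≤ (1/2)[105 + √(105² + 4·105·143·142)] = (1/2)[105 + √8539545] = 1513.625

Kővári–Sós–Turán: let r_1, ..., r_105 be the row sums and z = Σ r_i the total number of 1s. Each pair of columns can share at most one row with both entries 1 (else a 2×2 all-ones block appears), so Σ_i C(r_i, 2) ≤ C(143, 2) = 10153. By convexity Σ_i C(r_i, 2) ≥ 105·C(z/105, 2) = z(z − 105)/(2·105), giving z² − 105z − 105·143·142 ≤ 0 and hence z ≤ (1/2)[105 + √(11025 + 4·2132130)] = (1/2)[105 + √8539545] ≈ (1/2)(105 + 2922.25) = 1513.625.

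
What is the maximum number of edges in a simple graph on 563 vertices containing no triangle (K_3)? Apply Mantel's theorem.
ex(563, K_3) = ⌊563^2/4⌋ = 79242

Mantel (1907): a triangle-free graph on n vertices has at most ⌊n^2/4⌋ edges, with equality for the complete bipartite graph K_{⌊n/2⌋, ⌈n/2⌉}. For n = 563: ⌊563^2/4⌋ = ⌊316969/4⌋ = 79242. The extremal graph is K_{281, 282}, which has 281·282 = 79242 edges.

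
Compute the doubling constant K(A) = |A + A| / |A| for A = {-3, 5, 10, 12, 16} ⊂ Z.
K = |A + A| / |A| = 15/5 = 3

Enumerate A + A = {a + b : a, b ∈ A}. With |A| = 5, there are |A|^2 = 25 ordered sum pairs; collecting distinct values, A + A = {-6, 2, 7, 9, 10, 13, 15, 17, 20, 21, 22, 24, 26, 28, 32}, so |A + A| = 15. Thus K = 15/5 = 3. For comparison, the minimum possible |A + A| over all 5-element sets is 2·5 − 1 = 9 (so min K = 9/5), attained only by arithmetic progressions.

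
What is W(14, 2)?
W(14, 2) = 14 + 1 = 15

A 2-term AP is any pair of integers, so a monochromatic 2-AP exists iff some colour is used at least twice. With 14 colours, the colouring i ↦ i on {1, ..., 14} uses each colour once, avoiding any monochromatic pair, so W(14, 2) > 14. For {1, ..., 15}, pigeonhole forces two integers of the same colour, which form a monochromatic 2-AP. Hence W(14, 2) = 15.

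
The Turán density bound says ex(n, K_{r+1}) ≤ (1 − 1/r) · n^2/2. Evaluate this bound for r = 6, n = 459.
Turán density bound = (5/6) · 459^2/2 = 351135/4 ≈ 87783.75

Turán's theorem: ex(n, K_{r+1}) is achieved by the complete r-partite Turán graph T(n, r) with parts as balanced as possible, and is at most (1 − 1/r) · n^2/2. For r = 6, n = 459: the density bound is (5/6) · 210681/2 = 351135/4 ≈ 87783.75. The integer-valued extremum is e(T(459, 6)) = 87783, which is strictly less than the density bound 351135/4 since 6 ∤ 459 (the parts of T(459, 6) cannot all be equal).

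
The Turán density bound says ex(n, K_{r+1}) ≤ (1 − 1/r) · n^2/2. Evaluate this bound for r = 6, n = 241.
Turán density bound = (5/6) · 241^2/2 = 290405/12 ≈ 24200.4167

Turán's theorem: ex(n, K_{r+1}) is achieved by the complete r-partite Turán graph T(n, r) with parts as balanced as possible, and is at most (1 − 1/r) · n^2/2. For r = 6, n = 241: the density bound is (5/6) · 58081/2 = 290405/12 ≈ 24200.4167. The integer-valued extremum is e(T(241, 6)) = 24200, which is strictly less than the density bound 290405/12 since 6 ∤ 241 (the parts of T(241, 6) cannot all be equal).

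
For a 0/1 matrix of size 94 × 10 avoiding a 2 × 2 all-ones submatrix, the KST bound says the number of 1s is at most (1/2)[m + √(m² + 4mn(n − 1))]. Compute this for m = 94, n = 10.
z(94, 10; 2, 2) ≤ (1/2)[94 + √(94² + 4·94·10·9)] = (1/2)[94 + √42676] = 150.2909

Kővári–Sós–Turán: let r_1, ..., r_94 be the row sums and z = Σ r_i the total number of 1s. Each pair of columns can share at most one row with both entries 1 (else a 2×2 all-ones block appears), so Σ_i C(r_i, 2) ≤ C(10, 2) = 45. By convexity Σ_i C(r_i, 2) ≥ 94·C(z/94, 2) = z(z − 94)/(2·94), giving z² − 94z − 94·10·9 ≤ 0 and hence z ≤ (1/2)[94 + √(8836 + 4·8460)] = (1/2)[94 + √42676] ≈ (1/2)(94 + 206.5817) = 150.2909.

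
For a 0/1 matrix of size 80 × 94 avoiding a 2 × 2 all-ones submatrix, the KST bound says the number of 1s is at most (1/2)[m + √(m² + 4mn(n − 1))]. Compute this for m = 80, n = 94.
z(80, 94; 2, 2) ≤ (1/2)[80 + √(80² + 4·80·94·93)] = (1/2)[80 + √2803840] = 877.2335

Kővári–Sós–Turán: let r_1, ..., r_80 be the row sums and z = Σ r_i the total number of 1s. Each pair of columns can share at most one row with both entries 1 (else a 2×2 all-ones block appears), so Σ_i C(r_i, 2) ≤ C(94, 2) = 4371. By convexity Σ_i C(r_i, 2) ≥ 80·C(z/80, 2) = z(z − 80)/(2·80), giving z² − 80z − 80·94·93 ≤ 0 and hence z ≤ (1/2)[80 + √(6400 + 4·699360)] = (1/2)[80 + √2803840] ≈ (1/2)(80 + 1674.4671) = 877.2335.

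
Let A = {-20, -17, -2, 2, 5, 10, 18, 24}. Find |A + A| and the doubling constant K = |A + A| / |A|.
K = |A + A| / |A| = 32/8 = 4

Enumerate A + A = {a + b : a, b ∈ A}. With |A| = 8, there are |A|^2 = 64 ordered sum pairs; collecting distinct values, A + A = {-40, -37, -34, -22, -19, -18, -15, -12, -10, -7, -4, -2, 0, 1, 3, 4, 7, 8, 10, 12, 15, 16, 20, 22, 23, 26, 28, 29, 34, 36, 42, 48}, so |A + A| = 32. Thus K = 32/8 = 4. For comparison, the minimum possible |A + A| over all 8-element sets is 2·8 − 1 = 15 (so min K = 15/8), attained only by arithmetic progressions.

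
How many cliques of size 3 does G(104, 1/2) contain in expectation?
E[# K_3] = C(104, 3) · (1/2)^C(3, 2) = 182104 / 2^3 = 22763

For each 3-subset S of vertices (there are C(104, 3) = 182104 such S), let X_S = 1 if S induces a K_3 (all C(3, 2) = 3 edges present). Then P(X_S = 1) = (1/2)^3 = 1/8. By linearity of expectation, E[# K_3] = C(104, 3) · (1/2)^3 = 182104 / 8 = 22763.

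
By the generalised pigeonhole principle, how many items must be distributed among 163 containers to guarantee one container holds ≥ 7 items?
n = (7 − 1)·163 + 1 = 979

By the generalised pigeonhole principle, to guarantee some box contains ≥ r objects we need more than (r − 1) · k objects total. Threshold: n = (r − 1) · k + 1. With r = 7 and k = 163: n = 6 · 163 + 1 = 978 + 1 = 979. For n = 978 = 6 · 163, we can put exactly 6 objects in every box, avoiding 7 in any single one — so 979 is tight.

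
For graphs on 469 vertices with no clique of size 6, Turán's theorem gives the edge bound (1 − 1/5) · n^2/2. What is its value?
Turán density bound = (4/5) · 469^2/2 = 439922/5 ≈ 87984.4

Turán's theorem: ex(n, K_{r+1}) is achieved by the complete r-partite Turán graph T(n, r) with parts as balanced as possible, and is at most (1 − 1/r) · n^2/2. For r = 5, n = 469: the density bound is (4/5) · 219961/2 = 439922/5 ≈ 87984.4. The integer-valued extremum is e(T(469, 5)) = 87984, which is strictly less than the density bound 439922/5 since 5 ∤ 469 (the parts of T(469, 5) cannot all be equal).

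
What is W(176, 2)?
W(176, 2) = 176 + 1 = 177

A 2-term AP is any pair of integers, so a monochromatic 2-AP exists iff some colour is used at least twice. With 176 colours, the colouring i ↦ i on {1, ..., 176} uses each colour once, avoiding any monochromatic pair, so W(176, 2) > 176. For {1, ..., 177}, pigeonhole forces two integers of the same colour, which form a monochromatic 2-AP. Hence W(176, 2) = 177.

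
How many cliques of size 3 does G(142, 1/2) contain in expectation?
E[# K_3] = C(142, 3) · (1/2)^C(3, 2) = 467180 / 2^3 = 116795/2 = 58397.5

For each 3-subset S of vertices (there are C(142, 3) = 467180 such S), let X_S = 1 if S induces a K_3 (all C(3, 2) = 3 edges present). Then P(X_S = 1) = (1/2)^3 = 1/8. By linearity of expectation, E[# K_3] = C(142, 3) · (1/2)^3 = 467180 / 8 = 116795/2 = 58397.5.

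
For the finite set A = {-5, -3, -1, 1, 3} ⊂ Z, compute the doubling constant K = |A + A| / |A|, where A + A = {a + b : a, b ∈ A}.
K = |A + A| / |A| = 9/5

Enumerate A + A = {a + b : a, b ∈ A}. With |A| = 5, there are |A|^2 = 25 ordered sum pairs; collecting distinct values, A + A = {-10, -8, -6, -4, -2, 0, 2, 4, 6}, so |A + A| = 9. Thus K = 9/5. Here |A + A| = 2|A| − 1 = 9, the minimum possible — so K = 9/5 is minimal, which holds iff A is an arithmetic progression.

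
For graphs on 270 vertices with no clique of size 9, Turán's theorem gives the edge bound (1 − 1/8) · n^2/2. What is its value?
Turán density bound = (7/8) · 270^2/2 = 127575/4 ≈ 31893.75

Turán's theorem: ex(n, K_{r+1}) is achieved by the complete r-partite Turán graph T(n, r) with parts as balanced as possible, and is at most (1 − 1/r) · n^2/2. For r = 8, n = 270: the density bound is (7/8) · 72900/2 = 127575/4 ≈ 31893.75. The integer-valued extremum is e(T(270, 8)) = 31893, which is strictly less than the density bound 127575/4 since 8 ∤ 270 (the parts of T(270, 8) cannot all be equal).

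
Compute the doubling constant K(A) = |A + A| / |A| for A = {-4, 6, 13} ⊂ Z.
K = |A + A| / |A| = 6/3 = 2

Enumerate A + A = {a + b : a, b ∈ A}. With |A| = 3, there are |A|^2 = 9 ordered sum pairs; collecting distinct values, A + A = {-8, 2, 9, 12, 19, 26}, so |A + A| = 6. Thus K = 6/3 = 2. For comparison, the minimum possible |A + A| over all 3-element sets is 2·3 − 1 = 5 (so min K = 5/3), attained only by arithmetic progressions.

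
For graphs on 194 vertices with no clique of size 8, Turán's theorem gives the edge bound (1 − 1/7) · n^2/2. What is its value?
Turán density bound = (6/7) · 194^2/2 = 112908/7 ≈ 16129.7143

Turán's theorem: ex(n, K_{r+1}) is achieved by the complete r-partite Turán graph T(n, r) with parts as balanced as possible, and is at most (1 − 1/r) · n^2/2. For r = 7, n = 194: the density bound is (6/7) · 37636/2 = 112908/7 ≈ 16129.7143. The integer-valued extremum is e(T(194, 7)) = 16129, which is strictly less than the density bound 112908/7 since 7 ∤ 194 (the parts of T(194, 7) cannot all be equal).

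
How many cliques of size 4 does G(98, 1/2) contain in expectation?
E[# K_4] = C(98, 4) · (1/2)^C(4, 2) = 3612280 / 2^6 = 451535/8 = 56441.875

For each 4-subset S of vertices (there are C(98, 4) = 3612280 such S), let X_S = 1 if S induces a K_4 (all C(4, 2) = 6 edges present). Then P(X_S = 1) = (1/2)^6 = 1/64. By linearity of expectation, E[# K_4] = C(98, 4) · (1/2)^6 = 3612280 / 64 = 451535/8 = 56441.875.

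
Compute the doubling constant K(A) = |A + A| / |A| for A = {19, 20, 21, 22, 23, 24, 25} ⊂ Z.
K = |A + A| / |A| = 13/7

Enumerate A + A = {a + b : a, b ∈ A}. With |A| = 7, there are |A|^2 = 49 ordered sum pairs; collecting distinct values, A + A = {38, 39, 40, 41, 42, 43, 44, 45, 46, 47, 48, 49, 50}, so |A + A| = 13. Thus K = 13/7. Here |A + A| = 2|A| − 1 = 13, the minimum possible — so K = 13/7 is minimal, which holds iff A is an arithmetic progression.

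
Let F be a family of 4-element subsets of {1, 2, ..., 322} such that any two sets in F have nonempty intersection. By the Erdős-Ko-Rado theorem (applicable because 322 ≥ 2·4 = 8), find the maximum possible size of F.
max |F| = C(321, 3) = 5461280

Erdős-Ko-Rado (1961): when n ≥ 2k, max |F| = C(n−1, k−1). The bound is attained by the star {A : i ∈ A} for any fixed i ∈ [n]. Here C(322−1, 4−1) = C(321, 3) = 5461280.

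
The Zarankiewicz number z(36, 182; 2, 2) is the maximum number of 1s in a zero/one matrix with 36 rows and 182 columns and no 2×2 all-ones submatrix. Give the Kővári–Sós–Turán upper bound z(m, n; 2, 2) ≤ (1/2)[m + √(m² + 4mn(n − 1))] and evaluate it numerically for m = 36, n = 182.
z(36, 182; 2, 2) ≤ (1/2)[36 + √(36² + 4·36·182·181)] = (1/2)[36 + √4744944] = 1107.1446

Kővári–Sós–Turán: let r_1, ..., r_36 be the row sums and z = Σ r_i the total number of 1s. Each pair of columns can share at most one row with both entries 1 (else a 2×2 all-ones block appears), so Σ_i C(r_i, 2) ≤ C(182, 2) = 16471. By convexity Σ_i C(r_i, 2) ≥ 36·C(z/36, 2) = z(z − 36)/(2·36), giving z² − 36z − 36·182·181 ≤ 0 and hence z ≤ (1/2)[36 + √(1296 + 4·1185912)] = (1/2)[36 + √4744944] ≈ (1/2)(36 + 2178.2892) = 1107.1446.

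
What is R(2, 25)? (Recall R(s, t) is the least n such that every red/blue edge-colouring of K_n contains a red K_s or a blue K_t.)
R(2, 25) = 25

R(2, k) = k for all k ≥ 2: in a 2-colouring of K_k, either some edge is red (a red K_2) or all edges are blue (a blue K_k). And K_{24} coloured all-blue has no blue K_25, so R(2, 25) > 24. Hence R(2, 25) = 25.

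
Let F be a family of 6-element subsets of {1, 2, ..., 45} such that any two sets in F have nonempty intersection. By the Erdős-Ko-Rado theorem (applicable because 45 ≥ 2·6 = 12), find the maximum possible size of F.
max |F| = C(44, 5) = 1086008

Erdős-Ko-Rado (1961): when n ≥ 2k, max |F| = C(n−1, k−1). The bound is attained by the star {A : i ∈ A} for any fixed i ∈ [n]. Here C(45−1, 6−1) = C(44, 5) = 1086008.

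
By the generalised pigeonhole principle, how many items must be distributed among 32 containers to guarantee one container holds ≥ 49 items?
n = (49 − 1)·32 + 1 = 1537

By the generalised pigeonhole principle, to guarantee some box contains ≥ r objects we need more than (r − 1) · k objects total. Threshold: n = (r − 1) · k + 1. With r = 49 and k = 32: n = 48 · 32 + 1 = 1536 + 1 = 1537. For n = 1536 = 48 · 32, we can put exactly 48 objects in every box, avoiding 49 in any single one — so 1537 is tight.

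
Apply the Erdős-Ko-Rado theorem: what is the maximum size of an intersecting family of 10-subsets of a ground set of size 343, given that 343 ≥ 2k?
max |F| = C(342, 9) = 158625578809472060

Erdős-Ko-Rado (1961): when n ≥ 2k, max |F| = C(n−1, k−1). The bound is attained by the star {A : i ∈ A} for any fixed i ∈ [n]. Here C(343−1, 10−1) = C(342, 9) = 158625578809472060.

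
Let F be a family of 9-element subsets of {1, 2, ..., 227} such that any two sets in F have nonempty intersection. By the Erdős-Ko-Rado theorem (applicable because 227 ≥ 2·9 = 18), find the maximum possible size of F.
max |F| = C(226, 8) = 148913941562100

The Erdős-Ko-Rado theorem states: for n ≥ 2k, an intersecting family of k-subsets of an n-element set has size at most C(n − 1, k − 1), with equality for 'star' families {A ⊆ [n] : |A| = k, i ∈ A} (fix an element i). For n = 227, k = 9: C(226, 8) = 148913941562100.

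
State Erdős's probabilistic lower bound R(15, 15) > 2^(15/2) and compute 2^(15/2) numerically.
2^(15/2) = 181.0193; so R(15, 15) > 181.0193

Colour each edge of K_n uniformly at random with red/blue. The expected number of monochromatic K_15 is C(n, 15) · 2 · 2^(−C(15,2)). If C(n, 15) · 2^(1 − C(15,2)) < 1, then with positive probability no monochromatic K_15 exists, so R(15, 15) > n. The standard estimate C(n, 15) ≤ n^15/15! shows this inequality holds whenever n ≤ 2^(15/2) (since 15! · 2^(C(15,2) − 1) > 2^(15^2/2) ≥ n^15). Hence R(15, 15) > 2^(15/2) = 181.0193.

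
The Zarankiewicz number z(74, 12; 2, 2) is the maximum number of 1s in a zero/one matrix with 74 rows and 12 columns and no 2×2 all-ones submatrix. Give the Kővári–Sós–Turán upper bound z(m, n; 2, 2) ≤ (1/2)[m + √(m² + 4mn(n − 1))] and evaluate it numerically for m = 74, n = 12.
z(74, 12; 2, 2) ≤ (1/2)[74 + √(74² + 4·74·12·11)] = (1/2)[74 + √44548] = 142.532

Kővári–Sós–Turán: let r_1, ..., r_74 be the row sums and z = Σ r_i the total number of 1s. Each pair of columns can share at most one row with both entries 1 (else a 2×2 all-ones block appears), so Σ_i C(r_i, 2) ≤ C(12, 2) = 66. By convexity Σ_i C(r_i, 2) ≥ 74·C(z/74, 2) = z(z − 74)/(2·74), giving z² − 74z − 74·12·11 ≤ 0 and hence z ≤ (1/2)[74 + √(5476 + 4·9768)] = (1/2)[74 + √44548] ≈ (1/2)(74 + 211.064) = 142.532.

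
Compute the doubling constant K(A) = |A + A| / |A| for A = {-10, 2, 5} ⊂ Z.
K = |A + A| / |A| = 6/3 = 2

Enumerate A + A = {a + b : a, b ∈ A}. With |A| = 3, there are |A|^2 = 9 ordered sum pairs; collecting distinct values, A + A = {-20, -8, -5, 4, 7, 10}, so |A + A| = 6. Thus K = 6/3 = 2. For comparison, the minimum possible |A + A| over all 3-element sets is 2·3 − 1 = 5 (so min K = 5/3), attained only by arithmetic progressions.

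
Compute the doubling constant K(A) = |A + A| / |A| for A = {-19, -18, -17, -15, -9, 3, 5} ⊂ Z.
K = |A + A| / |A| = 24/7

Enumerate A + A = {a + b : a, b ∈ A}. With |A| = 7, there are |A|^2 = 49 ordered sum pairs; collecting distinct values, A + A = {-38, -37, -36, -35, -34, -33, -32, -30, -28, -27, -26, -24, -18, -16, -15, -14, -13, -12, -10, -6, -4, 6, 8, 10}, so |A + A| = 24. Thus K = 24/7. For comparison, the minimum possible |A + A| over all 7-element sets is 2·7 − 1 = 13 (so min K = 13/7), attained only by arithmetic progressions.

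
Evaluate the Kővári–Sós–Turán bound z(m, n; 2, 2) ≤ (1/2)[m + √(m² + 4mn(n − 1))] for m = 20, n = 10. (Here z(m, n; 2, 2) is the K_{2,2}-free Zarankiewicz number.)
z(20, 10; 2, 2) ≤ (1/2)[20 + √(20² + 4·20·10·9)] = (1/2)[20 + √7600] = 53.589

Kővári–Sós–Turán: let r_1, ..., r_20 be the row sums and z = Σ r_i the total number of 1s. Each pair of columns can share at most one row with both entries 1 (else a 2×2 all-ones block appears), so Σ_i C(r_i, 2) ≤ C(10, 2) = 45. By convexity Σ_i C(r_i, 2) ≥ 20·C(z/20, 2) = z(z − 20)/(2·20), giving z² − 20z − 20·10·9 ≤ 0 and hence z ≤ (1/2)[20 + √(400 + 4·1800)] = (1/2)[20 + √7600] ≈ (1/2)(20 + 87.178) = 53.589.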